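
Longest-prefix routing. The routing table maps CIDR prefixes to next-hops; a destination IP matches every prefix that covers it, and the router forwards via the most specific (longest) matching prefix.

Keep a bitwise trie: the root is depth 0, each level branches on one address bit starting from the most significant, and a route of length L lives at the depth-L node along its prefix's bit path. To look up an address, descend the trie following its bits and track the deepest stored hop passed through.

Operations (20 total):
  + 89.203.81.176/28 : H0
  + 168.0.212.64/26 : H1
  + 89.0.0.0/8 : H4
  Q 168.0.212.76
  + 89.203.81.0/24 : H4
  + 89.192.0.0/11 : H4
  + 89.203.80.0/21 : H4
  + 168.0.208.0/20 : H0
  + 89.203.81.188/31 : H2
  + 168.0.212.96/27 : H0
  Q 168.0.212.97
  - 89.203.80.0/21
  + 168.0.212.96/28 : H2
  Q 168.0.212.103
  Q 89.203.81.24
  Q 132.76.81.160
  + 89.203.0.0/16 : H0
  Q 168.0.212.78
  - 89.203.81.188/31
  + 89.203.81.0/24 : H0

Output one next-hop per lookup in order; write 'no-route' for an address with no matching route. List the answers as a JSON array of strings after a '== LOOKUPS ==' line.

Process each operation:
  add 89.203.81.176/28 -> H0 at depth 28
  add 168.0.212.64/26 -> H1 at depth 26
  add 89.0.0.0/8 -> H4 at depth 8
  ? 168.0.212.76  path d0:-→d1:-→d2:-→d3:-→d4:-→d5:-→d6:-→d7:-→d8:-→d9:-→d10:-→d11:-→d12:-→d13:-→d14:-→d15:-→d16:-→d17:-→d18:-→d19:-→d20:-→d21:-→d22:-→d23:-→d24:-→d25:-→d26:H1  best=H1
  add 89.203.81.0/24 -> H4 at depth 24
  add 89.192.0.0/11 -> H4 at depth 11
  add 89.203.80.0/21 -> H4 at depth 21
  add 168.0.208.0/20 -> H0 at depth 20
  add 89.203.81.188/31 -> H2 at depth 31
  add 168.0.212.96/27 -> H0 at depth 27
  ? 168.0.212.97  path d0:-→d1:-→d2:-→d3:-→d4:-→d5:-→d6:-→d7:-→d8:-→d9:-→d10:-→d11:-→d12:-→d13:-→d14:-→d15:-→d16:-→d17:-→d18:-→d19:-→d20:H0→d21:-→d22:-→d23:-→d24:-→d25:-→d26:H1→d27:H0  best=H0
  del 89.203.80.0/21 (clear depth 21)
  add 168.0.212.96/28 -> H2 at depth 28
  ? 168.0.212.103  path d0:-→d1:-→d2:-→d3:-→d4:-→d5:-→d6:-→d7:-→d8:-→d9:-→d10:-→d11:-→d12:-→d13:-→d14:-→d15:-→d16:-→d17:-→d18:-→d19:-→d20:H0→d21:-→d22:-→d23:-→d24:-→d25:-→d26:H1→d27:H0→d28:H2  best=H2
  ? 89.203.81.24  path d0:-→d1:-→d2:-→d3:-→d4:-→d5:-→d6:-→d7:-→d8:H4→d9:-→d10:-→d11:H4→d12:-→d13:-→d14:-→d15:-→d16:-→d17:-→d18:-→d19:-→d20:-→d21:-→d22:-→d23:-→d24:H4  best=H4
  ? 132.76.81.160  path d0:-→d1:-→d2:-  best=no-route
  add 89.203.0.0/16 -> H0 at depth 16
  ? 168.0.212.78  path d0:-→d1:-→d2:-→d3:-→d4:-→d5:-→d6:-→d7:-→d8:-→d9:-→d10:-→d11:-→d12:-→d13:-→d14:-→d15:-→d16:-→d17:-→d18:-→d19:-→d20:H0→d21:-→d22:-→d23:-→d24:-→d25:-→d26:H1  best=H1
  del 89.203.81.188/31 (clear depth 31)
  add 89.203.81.0/24 -> H0 at depth 24

== LOOKUPS ==
["H1","H0","H2","H4","no-route","H1"]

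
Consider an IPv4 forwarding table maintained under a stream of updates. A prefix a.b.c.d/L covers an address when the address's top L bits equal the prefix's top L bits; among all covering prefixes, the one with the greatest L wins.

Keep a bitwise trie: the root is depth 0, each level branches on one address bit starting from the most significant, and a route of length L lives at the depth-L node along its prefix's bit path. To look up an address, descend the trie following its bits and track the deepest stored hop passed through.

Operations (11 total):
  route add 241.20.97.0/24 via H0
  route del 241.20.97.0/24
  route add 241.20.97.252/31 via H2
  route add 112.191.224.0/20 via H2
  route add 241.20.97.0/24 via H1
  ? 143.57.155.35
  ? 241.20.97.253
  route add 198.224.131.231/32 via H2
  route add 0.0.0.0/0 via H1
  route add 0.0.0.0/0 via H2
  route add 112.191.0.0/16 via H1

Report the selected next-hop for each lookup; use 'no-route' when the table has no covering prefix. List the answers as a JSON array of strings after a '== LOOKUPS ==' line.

Apply in order:
  + 241.20.97.0/24 (H0) depth=24
  del 241.20.97.0/24 (clear depth 24)
  + 241.20.97.252/31 (H2) depth=31
  + 112.191.224.0/20 (H2) depth=20
  + 241.20.97.0/24 (H1) depth=24
  lookup 143.57.155.35: bits 1 walk d0:-→d1:- -> no-route
  lookup 241.20.97.253: bits 1111000100010100011000011111110 walk d0:-→d1:-→d2:-→d3:-→d4:-→d5:-→d6:-→d7:-→d8:-→d9:-→d10:-→d11:-→d12:-→d13:-→d14:-→d15:-→d16:-→d17:-→d18:-→d19:-→d20:-→d21:-→d22:-→d23:-→d24:H1→d25:-→d26:-→d27:-→d28:-→d29:-→d30:-→d31:H2 -> H2
  + 198.224.131.231/32 (H2) depth=32
  + 0.0.0.0/0 (H1) depth=0
  + 0.0.0.0/0 (H2) depth=0
  + 112.191.0.0/16 (H1) depth=16

== LOOKUPS ==
["no-route","H2"]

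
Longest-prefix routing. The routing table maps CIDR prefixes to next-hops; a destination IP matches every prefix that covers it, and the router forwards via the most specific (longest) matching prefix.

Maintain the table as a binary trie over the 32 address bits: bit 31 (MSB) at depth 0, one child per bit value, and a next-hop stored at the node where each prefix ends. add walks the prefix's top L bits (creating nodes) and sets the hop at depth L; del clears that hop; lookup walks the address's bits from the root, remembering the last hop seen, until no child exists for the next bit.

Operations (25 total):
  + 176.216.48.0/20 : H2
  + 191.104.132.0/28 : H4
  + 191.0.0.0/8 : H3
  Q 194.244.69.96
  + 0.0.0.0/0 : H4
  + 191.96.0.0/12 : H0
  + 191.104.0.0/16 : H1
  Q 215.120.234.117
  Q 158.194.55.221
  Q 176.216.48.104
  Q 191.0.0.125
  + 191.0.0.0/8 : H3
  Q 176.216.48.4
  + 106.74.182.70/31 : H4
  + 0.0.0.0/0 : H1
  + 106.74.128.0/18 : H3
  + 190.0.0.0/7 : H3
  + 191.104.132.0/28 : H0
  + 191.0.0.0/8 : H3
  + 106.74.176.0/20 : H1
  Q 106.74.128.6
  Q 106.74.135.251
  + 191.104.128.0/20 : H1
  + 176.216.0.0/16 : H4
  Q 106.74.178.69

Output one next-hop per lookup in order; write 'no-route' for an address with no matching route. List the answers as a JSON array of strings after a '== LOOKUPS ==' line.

Apply in order:
  add 176.216.48.0/20 -> H2 at depth 20
  add 191.104.132.0/28 -> H4 at depth 28
  add 191.0.0.0/8 -> H3 at depth 8
  Q 194.244.69.96: descend 1 ; hops seen [∅] ; pick no-route
  add 0.0.0.0/0 -> H4 at depth 0
  add 191.96.0.0/12 -> H0 at depth 12
  add 191.104.0.0/16 -> H1 at depth 16
  Q 215.120.234.117: descend 1 ; hops seen [H4] ; pick H4
  Q 158.194.55.221: descend 10 ; hops seen [H4] ; pick H4
  Q 176.216.48.104: descend 10110000110110000011 ; hops seen [H4,H2] ; pick H2
  Q 191.0.0.125: descend 101111110 ; hops seen [H4,H3] ; pick H3
  add 191.0.0.0/8 -> H3 at depth 8
  Q 176.216.48.4: descend 10110000110110000011 ; hops seen [H4,H2] ; pick H2
  add 106.74.182.70/31 -> H4 at depth 31
  add 0.0.0.0/0 -> H1 at depth 0
  add 106.74.128.0/18 -> H3 at depth 18
  add 190.0.0.0/7 -> H3 at depth 7
  add 191.104.132.0/28 -> H0 at depth 28
  add 191.0.0.0/8 -> H3 at depth 8
  add 106.74.176.0/20 -> H1 at depth 20
  Q 106.74.128.6: descend 011010100100101010 ; hops seen [H1,H3] ; pick H3
  Q 106.74.135.251: descend 011010100100101010 ; hops seen [H1,H3] ; pick H3
  add 191.104.128.0/20 -> H1 at depth 20
  add 176.216.0.0/16 -> H4 at depth 16
  Q 106.74.178.69: descend 011010100100101010110 ; hops seen [H1,H3,H1] ; pick H1

== LOOKUPS ==
["no-route","H4","H4","H2","H3","H2","H3","H3","H1"]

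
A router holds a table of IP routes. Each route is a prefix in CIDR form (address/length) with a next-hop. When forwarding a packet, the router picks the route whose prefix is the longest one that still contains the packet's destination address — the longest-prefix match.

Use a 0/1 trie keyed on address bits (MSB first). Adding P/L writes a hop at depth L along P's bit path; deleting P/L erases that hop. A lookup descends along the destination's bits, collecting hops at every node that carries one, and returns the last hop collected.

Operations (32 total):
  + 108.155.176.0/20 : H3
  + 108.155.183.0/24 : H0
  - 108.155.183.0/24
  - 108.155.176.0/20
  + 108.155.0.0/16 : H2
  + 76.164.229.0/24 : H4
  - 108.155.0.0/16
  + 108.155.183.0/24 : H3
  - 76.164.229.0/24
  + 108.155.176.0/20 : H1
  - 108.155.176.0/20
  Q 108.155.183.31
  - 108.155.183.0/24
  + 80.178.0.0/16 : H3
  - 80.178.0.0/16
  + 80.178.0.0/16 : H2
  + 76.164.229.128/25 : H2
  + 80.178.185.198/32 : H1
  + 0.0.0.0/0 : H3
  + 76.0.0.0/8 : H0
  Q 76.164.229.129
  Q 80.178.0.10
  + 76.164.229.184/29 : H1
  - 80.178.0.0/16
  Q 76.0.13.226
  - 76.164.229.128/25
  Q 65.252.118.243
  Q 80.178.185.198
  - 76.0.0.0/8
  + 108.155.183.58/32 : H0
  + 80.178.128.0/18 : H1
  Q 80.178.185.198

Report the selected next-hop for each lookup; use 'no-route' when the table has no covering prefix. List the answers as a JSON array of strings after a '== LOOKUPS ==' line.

Apply in order:
  add 108.155.176.0/20 -> H3 at depth 20
  add 108.155.183.0/24 -> H0 at depth 24
  del 108.155.183.0/24 (clear depth 24)
  del 108.155.176.0/20 (clear depth 20)
  add 108.155.0.0/16 -> H2 at depth 16
  add 76.164.229.0/24 -> H4 at depth 24
  del 108.155.0.0/16 (clear depth 16)
  add 108.155.183.0/24 -> H3 at depth 24
  del 76.164.229.0/24 (clear depth 24)
  add 108.155.176.0/20 -> H1 at depth 20
  del 108.155.176.0/20 (clear depth 20)
  lookup 108.155.183.31: bits 011011001001101110110111 walk d0:-→d1:-→d2:-→d3:-→d4:-→d5:-→d6:-→d7:-→d8:-→d9:-→d10:-→d11:-→d12:-→d13:-→d14:-→d15:-→d16:-→d17:-→d18:-→d19:-→d20:-→d21:-→d22:-→d23:-→d24:H3 -> H3
  del 108.155.183.0/24 (clear depth 24)
  add 80.178.0.0/16 -> H3 at depth 16
  del 80.178.0.0/16 (clear depth 16)
  add 80.178.0.0/16 -> H2 at depth 16
  add 76.164.229.128/25 -> H2 at depth 25
  add 80.178.185.198/32 -> H1 at depth 32
  add 0.0.0.0/0 -> H3 at depth 0
  add 76.0.0.0/8 -> H0 at depth 8
  lookup 76.164.229.129: bits 0100110010100100111001011 walk d0:H3→d1:-→d2:-→d3:-→d4:-→d5:-→d6:-→d7:-→d8:H0→d9:-→d10:-→d11:-→d12:-→d13:-→d14:-→d15:-→d16:-→d17:-→d18:-→d19:-→d20:-→d21:-→d22:-→d23:-→d24:-→d25:H2 -> H2
  lookup 80.178.0.10: bits 0101000010110010 walk d0:H3→d1:-→d2:-→d3:-→d4:-→d5:-→d6:-→d7:-→d8:-→d9:-→d10:-→d11:-→d12:-→d13:-→d14:-→d15:-→d16:H2 -> H2
  add 76.164.229.184/29 -> H1 at depth 29
  del 80.178.0.0/16 (clear depth 16)
  lookup 76.0.13.226: bits 01001100 walk d0:H3→d1:-→d2:-→d3:-→d4:-→d5:-→d6:-→d7:-→d8:H0 -> H0
  del 76.164.229.128/25 (clear depth 25)
  lookup 65.252.118.243: bits 0100 walk d0:H3→d1:-→d2:-→d3:-→d4:- -> H3
  lookup 80.178.185.198: bits 01010000101100101011100111000110 walk d0:H3→d1:-→d2:-→d3:-→d4:-→d5:-→d6:-→d7:-→d8:-→d9:-→d10:-→d11:-→d12:-→d13:-→d14:-→d15:-→d16:-→d17:-→d18:-→d19:-→d20:-→d21:-→d22:-→d23:-→d24:-→d25:-→d26:-→d27:-→d28:-→d29:-→d30:-→d31:-→d32:H1 -> H1
  del 76.0.0.0/8 (clear depth 8)
  add 108.155.183.58/32 -> H0 at depth 32
  add 80.178.128.0/18 -> H1 at depth 18
  lookup 80.178.185.198: bits 01010000101100101011100111000110 walk d0:H3→d1:-→d2:-→d3:-→d4:-→d5:-→d6:-→d7:-→d8:-→d9:-→d10:-→d11:-→d12:-→d13:-→d14:-→d15:-→d16:-→d17:-→d18:H1→d19:-→d20:-→d21:-→d22:-→d23:-→d24:-→d25:-→d26:-→d27:-→d28:-→d29:-→d30:-→d31:-→d32:H1 -> H1

== LOOKUPS ==
["H3","H2","H2","H0","H3","H1","H1"]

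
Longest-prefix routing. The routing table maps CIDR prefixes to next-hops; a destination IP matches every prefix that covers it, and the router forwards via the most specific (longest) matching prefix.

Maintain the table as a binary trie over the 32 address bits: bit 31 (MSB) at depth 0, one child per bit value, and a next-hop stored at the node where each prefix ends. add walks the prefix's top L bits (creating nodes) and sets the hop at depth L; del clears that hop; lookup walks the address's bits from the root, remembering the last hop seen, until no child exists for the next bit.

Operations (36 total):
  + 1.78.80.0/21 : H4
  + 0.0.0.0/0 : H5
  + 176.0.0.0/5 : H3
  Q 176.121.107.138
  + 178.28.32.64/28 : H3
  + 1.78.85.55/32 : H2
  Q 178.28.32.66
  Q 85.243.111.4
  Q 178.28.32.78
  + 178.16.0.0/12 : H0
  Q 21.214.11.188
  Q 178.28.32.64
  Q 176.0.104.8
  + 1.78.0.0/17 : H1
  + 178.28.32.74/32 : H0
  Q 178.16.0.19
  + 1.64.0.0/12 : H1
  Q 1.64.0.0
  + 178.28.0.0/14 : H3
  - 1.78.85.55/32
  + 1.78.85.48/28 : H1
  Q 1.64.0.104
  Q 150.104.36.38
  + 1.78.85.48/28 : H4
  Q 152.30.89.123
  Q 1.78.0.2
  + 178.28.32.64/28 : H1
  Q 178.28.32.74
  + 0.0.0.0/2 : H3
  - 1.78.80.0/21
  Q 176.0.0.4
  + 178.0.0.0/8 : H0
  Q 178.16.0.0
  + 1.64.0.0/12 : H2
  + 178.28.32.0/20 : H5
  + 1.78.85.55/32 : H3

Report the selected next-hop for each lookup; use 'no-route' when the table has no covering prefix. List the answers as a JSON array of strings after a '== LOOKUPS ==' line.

Process each operation:
  + 1.78.80.0/21 (H4) depth=21
  + 0.0.0.0/0 (H5) depth=0
  + 176.0.0.0/5 (H3) depth=5
  ? 176.121.107.138  path d0:H5→d1:-→d2:-→d3:-→d4:-→d5:H3  best=H3
  + 178.28.32.64/28 (H3) depth=28
  + 1.78.85.55/32 (H2) depth=32
  ? 178.28.32.66  path d0:H5→d1:-→d2:-→d3:-→d4:-→d5:H3→d6:-→d7:-→d8:-→d9:-→d10:-→d11:-→d12:-→d13:-→d14:-→d15:-→d16:-→d17:-→d18:-→d19:-→d20:-→d21:-→d22:-→d23:-→d24:-→d25:-→d26:-→d27:-→d28:H3  best=H3
  ? 85.243.111.4  path d0:H5→d1:-  best=H5
  ? 178.28.32.78  path d0:H5→d1:-→d2:-→d3:-→d4:-→d5:H3→d6:-→d7:-→d8:-→d9:-→d10:-→d11:-→d12:-→d13:-→d14:-→d15:-→d16:-→d17:-→d18:-→d19:-→d20:-→d21:-→d22:-→d23:-→d24:-→d25:-→d26:-→d27:-→d28:H3  best=H3
  + 178.16.0.0/12 (H0) depth=12
  ? 21.214.11.188  path d0:H5→d1:-→d2:-→d3:-  best=H5
  ? 178.28.32.64  path d0:H5→d1:-→d2:-→d3:-→d4:-→d5:H3→d6:-→d7:-→d8:-→d9:-→d10:-→d11:-→d12:H0→d13:-→d14:-→d15:-→d16:-→d17:-→d18:-→d19:-→d20:-→d21:-→d22:-→d23:-→d24:-→d25:-→d26:-→d27:-→d28:H3  best=H3
  ? 176.0.104.8  path d0:H5→d1:-→d2:-→d3:-→d4:-→d5:H3→d6:-  best=H3
  + 1.78.0.0/17 (H1) depth=17
  + 178.28.32.74/32 (H0) depth=32
  ? 178.16.0.19  path d0:H5→d1:-→d2:-→d3:-→d4:-→d5:H3→d6:-→d7:-→d8:-→d9:-→d10:-→d11:-→d12:H0  best=H0
  + 1.64.0.0/12 (H1) depth=12
  ? 1.64.0.0  path d0:H5→d1:-→d2:-→d3:-→d4:-→d5:-→d6:-→d7:-→d8:-→d9:-→d10:-→d11:-→d12:H1  best=H1
  + 178.28.0.0/14 (H3) depth=14
  del 1.78.85.55/32 (clear depth 32)
  + 1.78.85.48/28 (H1) depth=28
  ? 1.64.0.104  path d0:H5→d1:-→d2:-→d3:-→d4:-→d5:-→d6:-→d7:-→d8:-→d9:-→d10:-→d11:-→d12:H1  best=H1
  ? 150.104.36.38  path d0:H5→d1:-→d2:-  best=H5
  + 1.78.85.48/28 (H4) depth=28
  ? 152.30.89.123  path d0:H5→d1:-→d2:-  best=H5
  ? 1.78.0.2  path d0:H5→d1:-→d2:-→d3:-→d4:-→d5:-→d6:-→d7:-→d8:-→d9:-→d10:-→d11:-→d12:H1→d13:-→d14:-→d15:-→d16:-→d17:H1  best=H1
  + 178.28.32.64/28 (H1) depth=28
  ? 178.28.32.74  path d0:H5→d1:-→d2:-→d3:-→d4:-→d5:H3→d6:-→d7:-→d8:-→d9:-→d10:-→d11:-→d12:H0→d13:-→d14:H3→d15:-→d16:-→d17:-→d18:-→d19:-→d20:-→d21:-→d22:-→d23:-→d24:-→d25:-→d26:-→d27:-→d28:H1→d29:-→d30:-→d31:-→d32:H0  best=H0
  + 0.0.0.0/2 (H3) depth=2
  del 1.78.80.0/21 (clear depth 21)
  ? 176.0.0.4  path d0:H5→d1:-→d2:-→d3:-→d4:-→d5:H3→d6:-  best=H3
  + 178.0.0.0/8 (H0) depth=8
  ? 178.16.0.0  path d0:H5→d1:-→d2:-→d3:-→d4:-→d5:H3→d6:-→d7:-→d8:H0→d9:-→d10:-→d11:-→d12:H0  best=H0
  + 1.64.0.0/12 (H2) depth=12
  + 178.28.32.0/20 (H5) depth=20
  + 1.78.85.55/32 (H3) depth=32

== LOOKUPS ==
["H3","H3","H5","H3","H5","H3","H3","H0","H1","H1","H5","H5","H1","H0","H3","H0"]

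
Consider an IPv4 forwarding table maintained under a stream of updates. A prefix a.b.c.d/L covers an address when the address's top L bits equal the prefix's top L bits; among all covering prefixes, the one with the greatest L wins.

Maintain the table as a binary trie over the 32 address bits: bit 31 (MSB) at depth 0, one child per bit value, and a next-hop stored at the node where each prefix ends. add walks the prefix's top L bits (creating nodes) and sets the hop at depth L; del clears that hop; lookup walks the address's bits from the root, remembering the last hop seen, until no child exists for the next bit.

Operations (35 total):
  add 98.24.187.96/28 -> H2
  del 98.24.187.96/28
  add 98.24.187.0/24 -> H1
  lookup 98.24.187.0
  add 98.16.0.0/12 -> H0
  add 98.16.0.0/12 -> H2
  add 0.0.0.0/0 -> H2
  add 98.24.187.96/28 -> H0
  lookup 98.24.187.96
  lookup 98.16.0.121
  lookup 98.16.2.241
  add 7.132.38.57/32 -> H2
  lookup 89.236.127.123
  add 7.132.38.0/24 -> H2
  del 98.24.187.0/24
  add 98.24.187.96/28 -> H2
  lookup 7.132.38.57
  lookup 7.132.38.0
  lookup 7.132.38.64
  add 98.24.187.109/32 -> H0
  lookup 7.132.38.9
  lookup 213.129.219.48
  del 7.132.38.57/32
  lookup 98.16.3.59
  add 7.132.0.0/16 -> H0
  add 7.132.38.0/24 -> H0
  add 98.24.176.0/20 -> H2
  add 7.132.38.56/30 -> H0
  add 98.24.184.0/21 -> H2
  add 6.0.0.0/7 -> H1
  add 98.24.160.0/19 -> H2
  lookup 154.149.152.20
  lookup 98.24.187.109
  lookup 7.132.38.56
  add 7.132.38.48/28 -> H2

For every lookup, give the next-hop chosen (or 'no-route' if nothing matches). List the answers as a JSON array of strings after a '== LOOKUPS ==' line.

Apply in order:
  + 98.24.187.96/28 (H2) depth=28
  - 98.24.187.96/28 clear@28
  + 98.24.187.0/24 (H1) depth=24
  ? 98.24.187.0  path d0:-→d1:-→d2:-→d3:-→d4:-→d5:-→d6:-→d7:-→d8:-→d9:-→d10:-→d11:-→d12:-→d13:-→d14:-→d15:-→d16:-→d17:-→d18:-→d19:-→d20:-→d21:-→d22:-→d23:-→d24:H1→d25:-  best=H1
  + 98.16.0.0/12 (H0) depth=12
  + 98.16.0.0/12 (H2) depth=12
  + 0.0.0.0/0 (H2) depth=0
  + 98.24.187.96/28 (H0) depth=28
  ? 98.24.187.96  path d0:H2→d1:-→d2:-→d3:-→d4:-→d5:-→d6:-→d7:-→d8:-→d9:-→d10:-→d11:-→d12:H2→d13:-→d14:-→d15:-→d16:-→d17:-→d18:-→d19:-→d20:-→d21:-→d22:-→d23:-→d24:H1→d25:-→d26:-→d27:-→d28:H0  best=H0
  ? 98.16.0.121  path d0:H2→d1:-→d2:-→d3:-→d4:-→d5:-→d6:-→d7:-→d8:-→d9:-→d10:-→d11:-→d12:H2  best=H2
  ? 98.16.2.241  path d0:H2→d1:-→d2:-→d3:-→d4:-→d5:-→d6:-→d7:-→d8:-→d9:-→d10:-→d11:-→d12:H2  best=H2
  + 7.132.38.57/32 (H2) depth=32
  ? 89.236.127.123  path d0:H2→d1:-→d2:-  best=H2
  + 7.132.38.0/24 (H2) depth=24
  - 98.24.187.0/24 clear@24
  + 98.24.187.96/28 (H2) depth=28
  ? 7.132.38.57  path d0:H2→d1:-→d2:-→d3:-→d4:-→d5:-→d6:-→d7:-→d8:-→d9:-→d10:-→d11:-→d12:-→d13:-→d14:-→d15:-→d16:-→d17:-→d18:-→d19:-→d20:-→d21:-→d22:-→d23:-→d24:H2→d25:-→d26:-→d27:-→d28:-→d29:-→d30:-→d31:-→d32:H2  best=H2
  ? 7.132.38.0  path d0:H2→d1:-→d2:-→d3:-→d4:-→d5:-→d6:-→d7:-→d8:-→d9:-→d10:-→d11:-→d12:-→d13:-→d14:-→d15:-→d16:-→d17:-→d18:-→d19:-→d20:-→d21:-→d22:-→d23:-→d24:H2→d25:-→d26:-  best=H2
  ? 7.132.38.64  path d0:H2→d1:-→d2:-→d3:-→d4:-→d5:-→d6:-→d7:-→d8:-→d9:-→d10:-→d11:-→d12:-→d13:-→d14:-→d15:-→d16:-→d17:-→d18:-→d19:-→d20:-→d21:-→d22:-→d23:-→d24:H2→d25:-  best=H2
  + 98.24.187.109/32 (H0) depth=32
  ? 7.132.38.9  path d0:H2→d1:-→d2:-→d3:-→d4:-→d5:-→d6:-→d7:-→d8:-→d9:-→d10:-→d11:-→d12:-→d13:-→d14:-→d15:-→d16:-→d17:-→d18:-→d19:-→d20:-→d21:-→d22:-→d23:-→d24:H2→d25:-→d26:-  best=H2
  ? 213.129.219.48  path d0:H2  best=H2
  - 7.132.38.57/32 clear@32
  ? 98.16.3.59  path d0:H2→d1:-→d2:-→d3:-→d4:-→d5:-→d6:-→d7:-→d8:-→d9:-→d10:-→d11:-→d12:H2  best=H2
  + 7.132.0.0/16 (H0) depth=16
  + 7.132.38.0/24 (H0) depth=24
  + 98.24.176.0/20 (H2) depth=20
  + 7.132.38.56/30 (H0) depth=30
  + 98.24.184.0/21 (H2) depth=21
  + 6.0.0.0/7 (H1) depth=7
  + 98.24.160.0/19 (H2) depth=19
  ? 154.149.152.20  path d0:H2  best=H2
  ? 98.24.187.109  path d0:H2→d1:-→d2:-→d3:-→d4:-→d5:-→d6:-→d7:-→d8:-→d9:-→d10:-→d11:-→d12:H2→d13:-→d14:-→d15:-→d16:-→d17:-→d18:-→d19:H2→d20:H2→d21:H2→d22:-→d23:-→d24:-→d25:-→d26:-→d27:-→d28:H2→d29:-→d30:-→d31:-→d32:H0  best=H0
  ? 7.132.38.56  path d0:H2→d1:-→d2:-→d3:-→d4:-→d5:-→d6:-→d7:H1→d8:-→d9:-→d10:-→d11:-→d12:-→d13:-→d14:-→d15:-→d16:H0→d17:-→d18:-→d19:-→d20:-→d21:-→d22:-→d23:-→d24:H0→d25:-→d26:-→d27:-→d28:-→d29:-→d30:H0→d31:-  best=H0
  + 7.132.38.48/28 (H2) depth=28

== LOOKUPS ==
["H1","H0","H2","H2","H2","H2","H2","H2","H2","H2","H2","H2","H0","H0"]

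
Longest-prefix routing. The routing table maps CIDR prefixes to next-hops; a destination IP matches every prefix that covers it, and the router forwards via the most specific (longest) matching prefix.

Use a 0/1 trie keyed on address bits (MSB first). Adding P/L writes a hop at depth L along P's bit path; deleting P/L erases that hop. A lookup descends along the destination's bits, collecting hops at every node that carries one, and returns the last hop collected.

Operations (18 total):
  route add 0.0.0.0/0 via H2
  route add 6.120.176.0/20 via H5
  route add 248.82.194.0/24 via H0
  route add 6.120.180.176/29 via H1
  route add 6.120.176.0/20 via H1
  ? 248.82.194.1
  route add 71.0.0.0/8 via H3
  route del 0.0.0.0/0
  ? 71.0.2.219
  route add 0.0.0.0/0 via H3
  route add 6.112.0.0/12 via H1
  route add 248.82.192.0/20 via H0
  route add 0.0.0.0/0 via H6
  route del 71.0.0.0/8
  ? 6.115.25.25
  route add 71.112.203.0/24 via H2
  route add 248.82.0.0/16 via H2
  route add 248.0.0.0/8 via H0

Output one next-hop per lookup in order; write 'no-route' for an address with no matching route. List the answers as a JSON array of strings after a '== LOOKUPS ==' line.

Apply in order:
  add 0.0.0.0/0 -> H2 at depth 0
  add 6.120.176.0/20 -> H5 at depth 20
  add 248.82.194.0/24 -> H0 at depth 24
  add 6.120.180.176/29 -> H1 at depth 29
  add 6.120.176.0/20 -> H1 at depth 20
  ? 248.82.194.1  path d0:H2→d1:-→d2:-→d3:-→d4:-→d5:-→d6:-→d7:-→d8:-→d9:-→d10:-→d11:-→d12:-→d13:-→d14:-→d15:-→d16:-→d17:-→d18:-→d19:-→d20:-→d21:-→d22:-→d23:-→d24:H0  best=H0
  add 71.0.0.0/8 -> H3 at depth 8
  - 0.0.0.0/0 clear@0
  ? 71.0.2.219  path d0:-→d1:-→d2:-→d3:-→d4:-→d5:-→d6:-→d7:-→d8:H3  best=H3
  add 0.0.0.0/0 -> H3 at depth 0
  add 6.112.0.0/12 -> H1 at depth 12
  add 248.82.192.0/20 -> H0 at depth 20
  add 0.0.0.0/0 -> H6 at depth 0
  - 71.0.0.0/8 clear@8
  ? 6.115.25.25  path d0:H6→d1:-→d2:-→d3:-→d4:-→d5:-→d6:-→d7:-→d8:-→d9:-→d10:-→d11:-→d12:H1  best=H1
  add 71.112.203.0/24 -> H2 at depth 24
  add 248.82.0.0/16 -> H2 at depth 16
  add 248.0.0.0/8 -> H0 at depth 8

== LOOKUPS ==
["H0","H3","H1"]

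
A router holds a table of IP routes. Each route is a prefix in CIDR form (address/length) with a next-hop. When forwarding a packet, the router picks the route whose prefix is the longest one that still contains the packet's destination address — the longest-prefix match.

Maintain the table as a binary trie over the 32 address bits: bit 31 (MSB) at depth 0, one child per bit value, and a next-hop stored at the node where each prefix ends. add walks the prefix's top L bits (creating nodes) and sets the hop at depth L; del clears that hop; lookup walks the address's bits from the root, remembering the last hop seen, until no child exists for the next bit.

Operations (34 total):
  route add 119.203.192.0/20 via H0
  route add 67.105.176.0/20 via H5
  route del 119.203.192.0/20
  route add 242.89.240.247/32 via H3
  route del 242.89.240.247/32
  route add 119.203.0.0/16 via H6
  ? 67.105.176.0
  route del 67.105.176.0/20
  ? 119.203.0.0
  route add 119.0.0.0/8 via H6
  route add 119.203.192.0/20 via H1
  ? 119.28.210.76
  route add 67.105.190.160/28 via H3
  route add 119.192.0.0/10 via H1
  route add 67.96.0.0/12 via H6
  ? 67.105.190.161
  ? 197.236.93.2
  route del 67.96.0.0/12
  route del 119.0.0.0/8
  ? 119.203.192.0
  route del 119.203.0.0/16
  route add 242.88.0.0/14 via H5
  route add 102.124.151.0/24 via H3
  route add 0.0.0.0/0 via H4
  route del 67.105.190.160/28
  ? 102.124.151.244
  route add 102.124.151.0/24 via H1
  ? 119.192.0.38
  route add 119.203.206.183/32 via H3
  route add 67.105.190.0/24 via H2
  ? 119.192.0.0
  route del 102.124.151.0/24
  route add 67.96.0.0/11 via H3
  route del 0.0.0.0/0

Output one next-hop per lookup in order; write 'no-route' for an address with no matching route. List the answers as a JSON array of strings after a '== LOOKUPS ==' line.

Apply in order:
  add 119.203.192.0/20 -> H0 at depth 20
  add 67.105.176.0/20 -> H5 at depth 20
  - 119.203.192.0/20 clear@20
  add 242.89.240.247/32 -> H3 at depth 32
  - 242.89.240.247/32 clear@32
  add 119.203.0.0/16 -> H6 at depth 16
  ? 67.105.176.0  path d0:-→d1:-→d2:-→d3:-→d4:-→d5:-→d6:-→d7:-→d8:-→d9:-→d10:-→d11:-→d12:-→d13:-→d14:-→d15:-→d16:-→d17:-→d18:-→d19:-→d20:H5  best=H5
  - 67.105.176.0/20 clear@20
  ? 119.203.0.0  path d0:-→d1:-→d2:-→d3:-→d4:-→d5:-→d6:-→d7:-→d8:-→d9:-→d10:-→d11:-→d12:-→d13:-→d14:-→d15:-→d16:H6  best=H6
  add 119.0.0.0/8 -> H6 at depth 8
  add 119.203.192.0/20 -> H1 at depth 20
  ? 119.28.210.76  path d0:-→d1:-→d2:-→d3:-→d4:-→d5:-→d6:-→d7:-→d8:H6  best=H6
  add 67.105.190.160/28 -> H3 at depth 28
  add 119.192.0.0/10 -> H1 at depth 10
  add 67.96.0.0/12 -> H6 at depth 12
  ? 67.105.190.161  path d0:-→d1:-→d2:-→d3:-→d4:-→d5:-→d6:-→d7:-→d8:-→d9:-→d10:-→d11:-→d12:H6→d13:-→d14:-→d15:-→d16:-→d17:-→d18:-→d19:-→d20:-→d21:-→d22:-→d23:-→d24:-→d25:-→d26:-→d27:-→d28:H3  best=H3
  ? 197.236.93.2  path d0:-→d1:-→d2:-  best=no-route
  - 67.96.0.0/12 clear@12
  - 119.0.0.0/8 clear@8
  ? 119.203.192.0  path d0:-→d1:-→d2:-→d3:-→d4:-→d5:-→d6:-→d7:-→d8:-→d9:-→d10:H1→d11:-→d12:-→d13:-→d14:-→d15:-→d16:H6→d17:-→d18:-→d19:-→d20:H1  best=H1
  - 119.203.0.0/16 clear@16
  add 242.88.0.0/14 -> H5 at depth 14
  add 102.124.151.0/24 -> H3 at depth 24
  add 0.0.0.0/0 -> H4 at depth 0
  - 67.105.190.160/28 clear@28
  ? 102.124.151.244  path d0:H4→d1:-→d2:-→d3:-→d4:-→d5:-→d6:-→d7:-→d8:-→d9:-→d10:-→d11:-→d12:-→d13:-→d14:-→d15:-→d16:-→d17:-→d18:-→d19:-→d20:-→d21:-→d22:-→d23:-→d24:H3  best=H3
  add 102.124.151.0/24 -> H1 at depth 24
  ? 119.192.0.38  path d0:H4→d1:-→d2:-→d3:-→d4:-→d5:-→d6:-→d7:-→d8:-→d9:-→d10:H1→d11:-→d12:-  best=H1
  add 119.203.206.183/32 -> H3 at depth 32
  add 67.105.190.0/24 -> H2 at depth 24
  ? 119.192.0.0  path d0:H4→d1:-→d2:-→d3:-→d4:-→d5:-→d6:-→d7:-→d8:-→d9:-→d10:H1→d11:-→d12:-  best=H1
  - 102.124.151.0/24 clear@24
  add 67.96.0.0/11 -> H3 at depth 11
  - 0.0.0.0/0 clear@0

== LOOKUPS ==
["H5","H6","H6","H3","no-route","H1","H3","H1","H1"]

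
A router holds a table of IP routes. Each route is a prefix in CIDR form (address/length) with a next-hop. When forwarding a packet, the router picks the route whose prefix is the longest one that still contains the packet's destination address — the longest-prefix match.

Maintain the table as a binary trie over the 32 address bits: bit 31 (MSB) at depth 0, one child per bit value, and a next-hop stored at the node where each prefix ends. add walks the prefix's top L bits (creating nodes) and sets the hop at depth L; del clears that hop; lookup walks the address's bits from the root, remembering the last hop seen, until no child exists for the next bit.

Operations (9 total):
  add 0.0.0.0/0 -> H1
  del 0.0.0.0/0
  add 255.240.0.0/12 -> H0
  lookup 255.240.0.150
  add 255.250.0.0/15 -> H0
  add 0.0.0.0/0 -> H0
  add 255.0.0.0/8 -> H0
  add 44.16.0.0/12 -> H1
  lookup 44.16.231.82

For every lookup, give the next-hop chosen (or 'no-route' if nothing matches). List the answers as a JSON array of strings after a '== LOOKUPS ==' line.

Trace:
  add 0.0.0.0/0 -> H1 at depth 0
  - 0.0.0.0/0 clear@0
  add 255.240.0.0/12 -> H0 at depth 12
  Q 255.240.0.150: descend 111111111111 ; hops seen [H0] ; pick H0
  add 255.250.0.0/15 -> H0 at depth 15
  add 0.0.0.0/0 -> H0 at depth 0
  add 255.0.0.0/8 -> H0 at depth 8
  add 44.16.0.0/12 -> H1 at depth 12
  Q 44.16.231.82: descend 001011000001 ; hops seen [H0,H1] ; pick H1

== LOOKUPS ==
["H0","H1"]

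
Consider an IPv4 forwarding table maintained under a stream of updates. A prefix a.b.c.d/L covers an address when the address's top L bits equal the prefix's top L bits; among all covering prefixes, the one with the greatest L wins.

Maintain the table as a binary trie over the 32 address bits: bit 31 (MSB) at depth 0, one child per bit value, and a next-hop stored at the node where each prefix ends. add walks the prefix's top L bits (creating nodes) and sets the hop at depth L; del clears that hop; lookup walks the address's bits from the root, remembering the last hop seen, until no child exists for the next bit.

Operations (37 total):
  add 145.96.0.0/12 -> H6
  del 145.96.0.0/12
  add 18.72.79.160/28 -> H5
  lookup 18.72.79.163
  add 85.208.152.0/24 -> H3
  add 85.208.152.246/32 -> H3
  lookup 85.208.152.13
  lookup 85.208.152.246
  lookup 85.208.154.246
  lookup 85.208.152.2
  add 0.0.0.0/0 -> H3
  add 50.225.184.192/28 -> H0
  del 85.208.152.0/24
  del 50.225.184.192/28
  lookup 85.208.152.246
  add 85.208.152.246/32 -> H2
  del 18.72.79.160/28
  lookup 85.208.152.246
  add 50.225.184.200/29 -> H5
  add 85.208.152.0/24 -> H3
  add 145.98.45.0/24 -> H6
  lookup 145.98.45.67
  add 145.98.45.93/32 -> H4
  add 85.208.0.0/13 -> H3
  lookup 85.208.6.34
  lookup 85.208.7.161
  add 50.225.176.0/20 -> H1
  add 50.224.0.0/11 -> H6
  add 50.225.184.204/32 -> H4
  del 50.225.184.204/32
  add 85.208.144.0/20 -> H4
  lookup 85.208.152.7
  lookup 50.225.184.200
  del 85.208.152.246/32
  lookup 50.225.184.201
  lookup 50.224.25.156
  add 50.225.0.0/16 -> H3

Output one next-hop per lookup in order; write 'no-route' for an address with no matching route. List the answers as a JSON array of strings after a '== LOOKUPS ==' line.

Process each operation:
  + 145.96.0.0/12 (H6) depth=12
  del 145.96.0.0/12 (clear depth 12)
  + 18.72.79.160/28 (H5) depth=28
  ? 18.72.79.163  path d0:-→d1:-→d2:-→d3:-→d4:-→d5:-→d6:-→d7:-→d8:-→d9:-→d10:-→d11:-→d12:-→d13:-→d14:-→d15:-→d16:-→d17:-→d18:-→d19:-→d20:-→d21:-→d22:-→d23:-→d24:-→d25:-→d26:-→d27:-→d28:H5  best=H5
  + 85.208.152.0/24 (H3) depth=24
  + 85.208.152.246/32 (H3) depth=32
  ? 85.208.152.13  path d0:-→d1:-→d2:-→d3:-→d4:-→d5:-→d6:-→d7:-→d8:-→d9:-→d10:-→d11:-→d12:-→d13:-→d14:-→d15:-→d16:-→d17:-→d18:-→d19:-→d20:-→d21:-→d22:-→d23:-→d24:H3  best=H3
  ? 85.208.152.246  path d0:-→d1:-→d2:-→d3:-→d4:-→d5:-→d6:-→d7:-→d8:-→d9:-→d10:-→d11:-→d12:-→d13:-→d14:-→d15:-→d16:-→d17:-→d18:-→d19:-→d20:-→d21:-→d22:-→d23:-→d24:H3→d25:-→d26:-→d27:-→d28:-→d29:-→d30:-→d31:-→d32:H3  best=H3
  ? 85.208.154.246  path d0:-→d1:-→d2:-→d3:-→d4:-→d5:-→d6:-→d7:-→d8:-→d9:-→d10:-→d11:-→d12:-→d13:-→d14:-→d15:-→d16:-→d17:-→d18:-→d19:-→d20:-→d21:-→d22:-  best=no-route
  ? 85.208.152.2  path d0:-→d1:-→d2:-→d3:-→d4:-→d5:-→d6:-→d7:-→d8:-→d9:-→d10:-→d11:-→d12:-→d13:-→d14:-→d15:-→d16:-→d17:-→d18:-→d19:-→d20:-→d21:-→d22:-→d23:-→d24:H3  best=H3
  + 0.0.0.0/0 (H3) depth=0
  + 50.225.184.192/28 (H0) depth=28
  del 85.208.152.0/24 (clear depth 24)
  del 50.225.184.192/28 (clear depth 28)
  ? 85.208.152.246  path d0:H3→d1:-→d2:-→d3:-→d4:-→d5:-→d6:-→d7:-→d8:-→d9:-→d10:-→d11:-→d12:-→d13:-→d14:-→d15:-→d16:-→d17:-→d18:-→d19:-→d20:-→d21:-→d22:-→d23:-→d24:-→d25:-→d26:-→d27:-→d28:-→d29:-→d30:-→d31:-→d32:H3  best=H3
  + 85.208.152.246/32 (H2) depth=32
  del 18.72.79.160/28 (clear depth 28)
  ? 85.208.152.246  path d0:H3→d1:-→d2:-→d3:-→d4:-→d5:-→d6:-→d7:-→d8:-→d9:-→d10:-→d11:-→d12:-→d13:-→d14:-→d15:-→d16:-→d17:-→d18:-→d19:-→d20:-→d21:-→d22:-→d23:-→d24:-→d25:-→d26:-→d27:-→d28:-→d29:-→d30:-→d31:-→d32:H2  best=H2
  + 50.225.184.200/29 (H5) depth=29
  + 85.208.152.0/24 (H3) depth=24
  + 145.98.45.0/24 (H6) depth=24
  ? 145.98.45.67  path d0:H3→d1:-→d2:-→d3:-→d4:-→d5:-→d6:-→d7:-→d8:-→d9:-→d10:-→d11:-→d12:-→d13:-→d14:-→d15:-→d16:-→d17:-→d18:-→d19:-→d20:-→d21:-→d22:-→d23:-→d24:H6  best=H6
  + 145.98.45.93/32 (H4) depth=32
  + 85.208.0.0/13 (H3) depth=13
  ? 85.208.6.34  path d0:H3→d1:-→d2:-→d3:-→d4:-→d5:-→d6:-→d7:-→d8:-→d9:-→d10:-→d11:-→d12:-→d13:H3→d14:-→d15:-→d16:-  best=H3
  ? 85.208.7.161  path d0:H3→d1:-→d2:-→d3:-→d4:-→d5:-→d6:-→d7:-→d8:-→d9:-→d10:-→d11:-→d12:-→d13:H3→d14:-→d15:-→d16:-  best=H3
  + 50.225.176.0/20 (H1) depth=20
  + 50.224.0.0/11 (H6) depth=11
  + 50.225.184.204/32 (H4) depth=32
  del 50.225.184.204/32 (clear depth 32)
  + 85.208.144.0/20 (H4) depth=20
  ? 85.208.152.7  path d0:H3→d1:-→d2:-→d3:-→d4:-→d5:-→d6:-→d7:-→d8:-→d9:-→d10:-→d11:-→d12:-→d13:H3→d14:-→d15:-→d16:-→d17:-→d18:-→d19:-→d20:H4→d21:-→d22:-→d23:-→d24:H3  best=H3
  ? 50.225.184.200  path d0:H3→d1:-→d2:-→d3:-→d4:-→d5:-→d6:-→d7:-→d8:-→d9:-→d10:-→d11:H6→d12:-→d13:-→d14:-→d15:-→d16:-→d17:-→d18:-→d19:-→d20:H1→d21:-→d22:-→d23:-→d24:-→d25:-→d26:-→d27:-→d28:-→d29:H5  best=H5
  del 85.208.152.246/32 (clear depth 32)
  ? 50.225.184.201  path d0:H3→d1:-→d2:-→d3:-→d4:-→d5:-→d6:-→d7:-→d8:-→d9:-→d10:-→d11:H6→d12:-→d13:-→d14:-→d15:-→d16:-→d17:-→d18:-→d19:-→d20:H1→d21:-→d22:-→d23:-→d24:-→d25:-→d26:-→d27:-→d28:-→d29:H5  best=H5
  ? 50.224.25.156  path d0:H3→d1:-→d2:-→d3:-→d4:-→d5:-→d6:-→d7:-→d8:-→d9:-→d10:-→d11:H6→d12:-→d13:-→d14:-→d15:-  best=H6
  + 50.225.0.0/16 (H3) depth=16

== LOOKUPS ==
["H5","H3","H3","no-route","H3","H3","H2","H6","H3","H3","H3","H5","H5","H6"]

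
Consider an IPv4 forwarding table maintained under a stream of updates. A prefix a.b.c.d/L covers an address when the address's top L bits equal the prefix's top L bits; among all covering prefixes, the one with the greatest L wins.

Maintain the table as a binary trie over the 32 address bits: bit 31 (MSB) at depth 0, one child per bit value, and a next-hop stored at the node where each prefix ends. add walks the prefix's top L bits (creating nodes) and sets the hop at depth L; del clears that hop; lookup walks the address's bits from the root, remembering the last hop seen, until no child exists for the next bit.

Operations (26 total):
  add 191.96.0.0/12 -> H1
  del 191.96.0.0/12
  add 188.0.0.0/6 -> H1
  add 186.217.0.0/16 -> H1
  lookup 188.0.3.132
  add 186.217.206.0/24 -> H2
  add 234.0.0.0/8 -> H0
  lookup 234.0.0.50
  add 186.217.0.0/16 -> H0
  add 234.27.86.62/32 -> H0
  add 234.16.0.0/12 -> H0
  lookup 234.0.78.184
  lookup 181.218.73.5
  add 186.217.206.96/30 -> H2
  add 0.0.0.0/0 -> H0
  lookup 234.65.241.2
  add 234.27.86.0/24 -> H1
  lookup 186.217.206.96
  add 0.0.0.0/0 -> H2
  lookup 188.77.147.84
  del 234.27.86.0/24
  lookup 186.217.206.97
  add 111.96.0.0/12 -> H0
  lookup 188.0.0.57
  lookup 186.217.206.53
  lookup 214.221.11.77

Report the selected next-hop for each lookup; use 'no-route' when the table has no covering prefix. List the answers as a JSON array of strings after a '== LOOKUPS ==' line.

Apply in order:
  add 191.96.0.0/12 -> H1 at depth 12
  - 191.96.0.0/12 clear@12
  add 188.0.0.0/6 -> H1 at depth 6
  add 186.217.0.0/16 -> H1 at depth 16
  Q 188.0.3.132: descend 101111 ; hops seen [H1] ; pick H1
  add 186.217.206.0/24 -> H2 at depth 24
  add 234.0.0.0/8 -> H0 at depth 8
  Q 234.0.0.50: descend 11101010 ; hops seen [H0] ; pick H0
  add 186.217.0.0/16 -> H0 at depth 16
  add 234.27.86.62/32 -> H0 at depth 32
  add 234.16.0.0/12 -> H0 at depth 12
  Q 234.0.78.184: descend 11101010000 ; hops seen [H0] ; pick H0
  Q 181.218.73.5: descend 1011 ; hops seen [∅] ; pick no-route
  add 186.217.206.96/30 -> H2 at depth 30
  add 0.0.0.0/0 -> H0 at depth 0
  Q 234.65.241.2: descend 111010100 ; hops seen [H0,H0] ; pick H0
  add 234.27.86.0/24 -> H1 at depth 24
  Q 186.217.206.96: descend 101110101101100111001110011000 ; hops seen [H0,H0,H2,H2] ; pick H2
  add 0.0.0.0/0 -> H2 at depth 0
  Q 188.77.147.84: descend 101111 ; hops seen [H2,H1] ; pick H1
  - 234.27.86.0/24 clear@24
  Q 186.217.206.97: descend 101110101101100111001110011000 ; hops seen [H2,H0,H2,H2] ; pick H2
  add 111.96.0.0/12 -> H0 at depth 12
  Q 188.0.0.57: descend 101111 ; hops seen [H2,H1] ; pick H1
  Q 186.217.206.53: descend 1011101011011001110011100 ; hops seen [H2,H0,H2] ; pick H2
  Q 214.221.11.77: descend 11 ; hops seen [H2] ; pick H2

== LOOKUPS ==
["H1","H0","H0","no-route","H0","H2","H1","H2","H1","H2","H2"]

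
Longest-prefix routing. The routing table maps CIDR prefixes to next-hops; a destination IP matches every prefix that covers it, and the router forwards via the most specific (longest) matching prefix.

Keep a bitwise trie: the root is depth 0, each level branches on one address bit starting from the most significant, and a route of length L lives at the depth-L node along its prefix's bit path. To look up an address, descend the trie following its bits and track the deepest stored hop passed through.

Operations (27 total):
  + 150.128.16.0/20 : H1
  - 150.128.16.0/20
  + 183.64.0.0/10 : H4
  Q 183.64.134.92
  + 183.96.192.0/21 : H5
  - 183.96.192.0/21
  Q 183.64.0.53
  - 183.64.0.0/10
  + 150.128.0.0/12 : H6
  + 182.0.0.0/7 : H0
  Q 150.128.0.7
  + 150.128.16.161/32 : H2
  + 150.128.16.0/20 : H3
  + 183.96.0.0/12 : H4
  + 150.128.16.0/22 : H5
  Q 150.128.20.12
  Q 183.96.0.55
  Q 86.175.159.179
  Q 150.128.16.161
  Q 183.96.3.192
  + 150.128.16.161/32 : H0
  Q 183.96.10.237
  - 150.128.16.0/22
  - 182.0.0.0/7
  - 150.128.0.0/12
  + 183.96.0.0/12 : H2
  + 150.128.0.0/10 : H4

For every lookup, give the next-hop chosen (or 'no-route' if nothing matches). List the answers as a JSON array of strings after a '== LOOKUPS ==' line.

Apply in order:
  add 150.128.16.0/20 -> H1 at depth 20
  - 150.128.16.0/20 clear@20
  add 183.64.0.0/10 -> H4 at depth 10
  ? 183.64.134.92  path d0:-→d1:-→d2:-→d3:-→d4:-→d5:-→d6:-→d7:-→d8:-→d9:-→d10:H4  best=H4
  add 183.96.192.0/21 -> H5 at depth 21
  - 183.96.192.0/21 clear@21
  ? 183.64.0.53  path d0:-→d1:-→d2:-→d3:-→d4:-→d5:-→d6:-→d7:-→d8:-→d9:-→d10:H4  best=H4
  - 183.64.0.0/10 clear@10
  add 150.128.0.0/12 -> H6 at depth 12
  add 182.0.0.0/7 -> H0 at depth 7
  ? 150.128.0.7  path d0:-→d1:-→d2:-→d3:-→d4:-→d5:-→d6:-→d7:-→d8:-→d9:-→d10:-→d11:-→d12:H6→d13:-→d14:-→d15:-→d16:-→d17:-→d18:-→d19:-  best=H6
  add 150.128.16.161/32 -> H2 at depth 32
  add 150.128.16.0/20 -> H3 at depth 20
  add 183.96.0.0/12 -> H4 at depth 12
  add 150.128.16.0/22 -> H5 at depth 22
  ? 150.128.20.12  path d0:-→d1:-→d2:-→d3:-→d4:-→d5:-→d6:-→d7:-→d8:-→d9:-→d10:-→d11:-→d12:H6→d13:-→d14:-→d15:-→d16:-→d17:-→d18:-→d19:-→d20:H3→d21:-  best=H3
  ? 183.96.0.55  path d0:-→d1:-→d2:-→d3:-→d4:-→d5:-→d6:-→d7:H0→d8:-→d9:-→d10:-→d11:-→d12:H4→d13:-→d14:-→d15:-→d16:-  best=H4
  ? 86.175.159.179  path d0:-  best=no-route
  ? 150.128.16.161  path d0:-→d1:-→d2:-→d3:-→d4:-→d5:-→d6:-→d7:-→d8:-→d9:-→d10:-→d11:-→d12:H6→d13:-→d14:-→d15:-→d16:-→d17:-→d18:-→d19:-→d20:H3→d21:-→d22:H5→d23:-→d24:-→d25:-→d26:-→d27:-→d28:-→d29:-→d30:-→d31:-→d32:H2  best=H2
  ? 183.96.3.192  path d0:-→d1:-→d2:-→d3:-→d4:-→d5:-→d6:-→d7:H0→d8:-→d9:-→d10:-→d11:-→d12:H4→d13:-→d14:-→d15:-→d16:-  best=H4
  add 150.128.16.161/32 -> H0 at depth 32
  ? 183.96.10.237  path d0:-→d1:-→d2:-→d3:-→d4:-→d5:-→d6:-→d7:H0→d8:-→d9:-→d10:-→d11:-→d12:H4→d13:-→d14:-→d15:-→d16:-  best=H4
  - 150.128.16.0/22 clear@22
  - 182.0.0.0/7 clear@7
  - 150.128.0.0/12 clear@12
  add 183.96.0.0/12 -> H2 at depth 12
  add 150.128.0.0/10 -> H4 at depth 10

== LOOKUPS ==
["H4","H4","H6","H3","H4","no-route","H2","H4","H4"]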